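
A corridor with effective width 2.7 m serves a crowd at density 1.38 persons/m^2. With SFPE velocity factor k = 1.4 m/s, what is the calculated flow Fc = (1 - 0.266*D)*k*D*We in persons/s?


1 - 0.266*D = 1 - 0.266*1.38 = 0.63292
Fs = 0.63292 * 1.4 * 1.38 = 1.2228 persons/(s*m)
Fc = 1.2228 * 2.7 = 3.3016 persons/s

3.3016 persons/s


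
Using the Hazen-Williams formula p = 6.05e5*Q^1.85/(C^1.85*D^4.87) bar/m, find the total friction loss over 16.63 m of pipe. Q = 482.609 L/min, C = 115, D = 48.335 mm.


Q^1.85 = 92183
C^1.85 = 6490.7
D^4.87 = 1.5935e+08
p/m = 0.053921 bar/m
p_total = 0.053921 * 16.63 = 0.89671 bar

0.89671 bar


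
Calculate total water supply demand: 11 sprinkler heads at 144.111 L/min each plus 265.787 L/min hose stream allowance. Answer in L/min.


Sprinkler demand = 11 * 144.111 = 1585.221 L/min
Total = 1585.221 + 265.787 = 1851.008 L/min

1851.008 L/min


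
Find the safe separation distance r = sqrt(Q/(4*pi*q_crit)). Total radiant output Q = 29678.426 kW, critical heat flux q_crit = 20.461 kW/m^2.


4*pi*q_crit = 257.12
Q/(4*pi*q_crit) = 115.43
r = sqrt(115.43) = 10.744 m

10.744 m


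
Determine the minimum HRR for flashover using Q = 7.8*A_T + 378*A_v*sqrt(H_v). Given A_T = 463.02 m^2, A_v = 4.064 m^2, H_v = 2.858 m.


7.8*A_T = 3611.556
sqrt(H_v) = 1.6906
378*A_v*sqrt(H_v) = 2597.0
Q = 3611.556 + 2597.0 = 6208.6 kW

6208.6 kW


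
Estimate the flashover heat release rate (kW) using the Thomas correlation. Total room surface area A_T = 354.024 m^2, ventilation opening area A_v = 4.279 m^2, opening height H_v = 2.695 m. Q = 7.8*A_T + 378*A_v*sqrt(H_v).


7.8*A_T = 2761.4
sqrt(H_v) = 1.6416
378*A_v*sqrt(H_v) = 2655.3
Q = 2761.4 + 2655.3 = 5416.7 kW

5416.7 kW


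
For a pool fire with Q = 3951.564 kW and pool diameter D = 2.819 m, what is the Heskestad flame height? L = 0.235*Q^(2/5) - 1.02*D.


Q^(2/5) = 27.460
0.235 * Q^(2/5) = 6.4532
1.02 * D = 2.8754
L = 3.5778 m

3.5778 m


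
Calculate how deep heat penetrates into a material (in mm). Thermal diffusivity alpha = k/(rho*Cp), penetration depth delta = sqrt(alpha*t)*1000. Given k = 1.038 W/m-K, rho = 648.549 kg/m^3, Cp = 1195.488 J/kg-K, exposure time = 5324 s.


alpha = 1.038 / (648.549 * 1195.488) = 1.3388e-06 m^2/s
alpha * t = 0.0071277
delta = sqrt(0.0071277) * 1000 = 84.426 mm

84.426 mm


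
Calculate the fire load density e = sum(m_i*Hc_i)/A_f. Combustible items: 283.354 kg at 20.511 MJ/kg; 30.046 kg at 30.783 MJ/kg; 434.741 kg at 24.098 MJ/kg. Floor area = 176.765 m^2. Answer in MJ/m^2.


Total energy = 283.354*20.511 + 30.046*30.783 + 434.741*24.098
= 5811.874 + 924.9060 + 10476.39
= 17213.17 MJ
e = 17213.17 / 176.765 = 97.379 MJ/m^2

97.379 MJ/m^2


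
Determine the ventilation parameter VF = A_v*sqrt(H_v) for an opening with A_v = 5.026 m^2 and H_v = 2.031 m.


sqrt(H_v) = 1.4251
VF = 5.026 * 1.4251 = 7.1627 m^(5/2)

7.1627 m^(5/2)


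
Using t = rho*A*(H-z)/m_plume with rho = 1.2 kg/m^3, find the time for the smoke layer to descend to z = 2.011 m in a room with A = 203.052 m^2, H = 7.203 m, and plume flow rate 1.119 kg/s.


H - z = 5.192 m
t = 1.2 * 203.052 * 5.192 / 1.119 = 1130.6 s

1130.6 s


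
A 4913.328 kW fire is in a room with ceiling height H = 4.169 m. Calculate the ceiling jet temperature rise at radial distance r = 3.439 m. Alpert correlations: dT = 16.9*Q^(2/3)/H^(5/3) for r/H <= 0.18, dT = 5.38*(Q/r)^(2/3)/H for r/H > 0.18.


r/H = 3.439 / 4.169 = 0.82490
r/H > 0.18, so dT = 5.38*(Q/r)^(2/3)/H
Q/r = 1428.7
(Q/r)^(2/3) = 126.85
dT = 5.38 * 126.85 / 4.169 = 163.70 K

163.70 K


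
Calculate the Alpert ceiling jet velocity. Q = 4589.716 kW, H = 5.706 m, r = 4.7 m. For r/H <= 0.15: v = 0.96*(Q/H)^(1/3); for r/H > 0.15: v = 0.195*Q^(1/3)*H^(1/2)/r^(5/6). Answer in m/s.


r/H = 4.7 / 5.706 = 0.82369
r/H > 0.15, so v = 0.195*Q^(1/3)*H^(1/2)/r^(5/6)
Q^(1/3) = 16.619
H^(1/2) = 2.3887
r^(5/6) = 3.6315
v = 0.195 * 16.619 * 2.3887 / 3.6315 = 2.1316 m/s

2.1316 m/s


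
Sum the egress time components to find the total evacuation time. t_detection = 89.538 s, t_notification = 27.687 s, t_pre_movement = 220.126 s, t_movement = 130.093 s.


Total = 89.538 + 27.687 + 220.126 + 130.093 = 467.444 s

467.444 s


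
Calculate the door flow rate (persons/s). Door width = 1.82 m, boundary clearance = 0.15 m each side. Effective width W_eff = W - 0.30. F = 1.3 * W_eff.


W_eff = 1.82 - 0.30 = 1.52 m
F = 1.3 * 1.52 = 1.976 persons/s

1.976 persons/s


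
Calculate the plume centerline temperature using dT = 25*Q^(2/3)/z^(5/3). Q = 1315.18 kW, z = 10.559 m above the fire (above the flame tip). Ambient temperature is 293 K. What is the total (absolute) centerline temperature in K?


Q^(2/3) = 120.04
z^(5/3) = 50.820
dT = 25 * 120.04 / 50.820 = 59.051 K
T = 293 + 59.051 = 352.05 K

352.05 K


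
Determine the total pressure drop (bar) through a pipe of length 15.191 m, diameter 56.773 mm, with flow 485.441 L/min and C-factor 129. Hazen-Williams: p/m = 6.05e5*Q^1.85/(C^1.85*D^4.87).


Q^1.85 = 93186
C^1.85 = 8027.7
D^4.87 = 3.4888e+08
p/m = 0.020130 bar/m
p_total = 0.020130 * 15.191 = 0.30580 bar

0.30580 bar


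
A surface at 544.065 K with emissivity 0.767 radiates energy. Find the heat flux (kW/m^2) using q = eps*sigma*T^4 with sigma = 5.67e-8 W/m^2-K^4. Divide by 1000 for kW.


T^4 = 8.7620e+10
q = 0.767 * 5.67e-8 * 8.7620e+10 / 1000 = 3.8105 kW/m^2

3.8105 kW/m^2


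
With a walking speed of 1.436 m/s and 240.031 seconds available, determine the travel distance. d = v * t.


d = 1.436 * 240.031 = 344.68 m

344.68 m


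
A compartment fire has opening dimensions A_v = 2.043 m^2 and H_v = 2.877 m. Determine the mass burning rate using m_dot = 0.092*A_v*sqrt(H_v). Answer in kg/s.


sqrt(H_v) = 1.6962
m_dot = 0.092 * 2.043 * 1.6962 = 0.31881 kg/s

0.31881 kg/s


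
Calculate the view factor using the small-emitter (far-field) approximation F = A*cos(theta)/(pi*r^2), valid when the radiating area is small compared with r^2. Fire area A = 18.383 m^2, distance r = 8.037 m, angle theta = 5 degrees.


cos(5 deg) = 0.99619
pi*r^2 = 202.93
F = 18.383 * 0.99619 / 202.93 = 0.090245

0.090245


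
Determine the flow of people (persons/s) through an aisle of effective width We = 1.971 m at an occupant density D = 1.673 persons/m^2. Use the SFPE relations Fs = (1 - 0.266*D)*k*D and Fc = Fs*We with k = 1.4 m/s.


1 - 0.266*D = 1 - 0.266*1.673 = 0.55498
Fs = 0.55498 * 1.4 * 1.673 = 1.2999 persons/(s*m)
Fc = 1.2999 * 1.971 = 2.5621 persons/s

2.5621 persons/s


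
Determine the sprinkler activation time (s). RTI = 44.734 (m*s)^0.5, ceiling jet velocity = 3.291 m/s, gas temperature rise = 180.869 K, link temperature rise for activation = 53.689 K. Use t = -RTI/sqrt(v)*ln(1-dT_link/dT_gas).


dT_link/dT_gas = 0.29684
ln(1 - 0.29684) = -0.35217
t = -44.734 / sqrt(3.291) * -0.35217 = 8.6841 s

8.6841 s


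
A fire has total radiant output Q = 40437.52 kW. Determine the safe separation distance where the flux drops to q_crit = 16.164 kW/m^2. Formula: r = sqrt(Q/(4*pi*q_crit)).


4*pi*q_crit = 203.12
Q/(4*pi*q_crit) = 199.08
r = sqrt(199.08) = 14.110 m

14.110 m


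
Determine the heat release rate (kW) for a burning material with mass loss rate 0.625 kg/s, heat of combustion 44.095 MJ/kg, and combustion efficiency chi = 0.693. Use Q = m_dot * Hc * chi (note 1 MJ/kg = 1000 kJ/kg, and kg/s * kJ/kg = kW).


Hc = 44.095 MJ/kg = 44.095 * 1000 kJ/kg = 44095 kJ/kg
Q = 0.625 kg/s * 44095 kJ/kg * 0.693 = 19099 kW

19099 kW


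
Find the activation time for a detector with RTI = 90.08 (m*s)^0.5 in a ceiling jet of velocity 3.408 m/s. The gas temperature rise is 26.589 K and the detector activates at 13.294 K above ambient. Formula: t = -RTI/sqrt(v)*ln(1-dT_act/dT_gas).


dT_act/dT_gas = 0.49998
ln(1 - 0.49998) = -0.69311
t = -90.08 / sqrt(3.408) * -0.69311 = 33.821 s

33.821 s


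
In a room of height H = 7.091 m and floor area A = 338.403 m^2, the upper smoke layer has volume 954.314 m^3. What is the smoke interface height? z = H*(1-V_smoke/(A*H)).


V/(A*H) = 0.39769
1 - 0.39769 = 0.60231
z = 7.091 * 0.60231 = 4.2709 m

4.2709 m


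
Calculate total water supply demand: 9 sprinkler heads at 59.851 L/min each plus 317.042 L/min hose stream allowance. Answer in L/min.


Sprinkler demand = 9 * 59.851 = 538.659 L/min
Total = 538.659 + 317.042 = 855.701 L/min

855.701 L/min


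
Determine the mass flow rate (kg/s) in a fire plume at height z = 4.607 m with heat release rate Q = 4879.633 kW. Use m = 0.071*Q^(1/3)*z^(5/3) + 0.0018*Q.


Q^(1/3) = 16.961
z^(5/3) = 12.755
First term = 0.071 * 16.961 * 12.755 = 15.361
Second term = 0.0018 * 4879.633 = 8.7833
m = 24.144 kg/s

24.144 kg/s


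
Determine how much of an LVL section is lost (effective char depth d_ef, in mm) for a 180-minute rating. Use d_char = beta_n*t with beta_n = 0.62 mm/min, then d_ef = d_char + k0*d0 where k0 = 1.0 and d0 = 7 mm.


d_char = 0.62 * 180 = 111.6 mm
d_ef = 111.6 + 1.0*7 = 118.6 mm

118.6 mm


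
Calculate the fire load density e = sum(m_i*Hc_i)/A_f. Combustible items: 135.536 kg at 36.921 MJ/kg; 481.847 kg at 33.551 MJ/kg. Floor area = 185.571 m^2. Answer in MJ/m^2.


Total energy = 135.536*36.921 + 481.847*33.551
= 5004.125 + 16166.45
= 21170.57 MJ
e = 21170.57 / 185.571 = 114.08 MJ/m^2

114.08 MJ/m^2


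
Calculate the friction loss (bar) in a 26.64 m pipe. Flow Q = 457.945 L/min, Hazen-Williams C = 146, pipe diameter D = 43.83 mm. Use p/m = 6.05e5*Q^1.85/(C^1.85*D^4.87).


Q^1.85 = 83657
C^1.85 = 10094
D^4.87 = 9.8953e+07
p/m = 0.050673 bar/m
p_total = 0.050673 * 26.64 = 1.3499 bar

1.3499 bar


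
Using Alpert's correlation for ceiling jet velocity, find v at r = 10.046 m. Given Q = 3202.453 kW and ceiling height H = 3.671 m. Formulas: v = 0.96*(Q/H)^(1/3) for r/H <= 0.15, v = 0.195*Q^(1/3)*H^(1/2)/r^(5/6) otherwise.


r/H = 10.046 / 3.671 = 2.7366
r/H > 0.15, so v = 0.195*Q^(1/3)*H^(1/2)/r^(5/6)
Q^(1/3) = 14.740
H^(1/2) = 1.9160
r^(5/6) = 6.8390
v = 0.195 * 14.740 * 1.9160 / 6.8390 = 0.80524 m/s

0.80524 m/s


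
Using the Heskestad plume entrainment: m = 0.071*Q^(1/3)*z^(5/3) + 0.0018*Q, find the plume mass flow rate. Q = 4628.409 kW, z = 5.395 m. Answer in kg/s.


Q^(1/3) = 16.665
z^(5/3) = 16.595
First term = 0.071 * 16.665 * 16.595 = 19.636
Second term = 0.0018 * 4628.409 = 8.3311
m = 27.967 kg/s

27.967 kg/s


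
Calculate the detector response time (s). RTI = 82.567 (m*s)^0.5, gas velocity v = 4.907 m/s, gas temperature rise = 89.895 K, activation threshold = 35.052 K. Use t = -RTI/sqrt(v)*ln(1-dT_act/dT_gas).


dT_act/dT_gas = 0.38992
ln(1 - 0.38992) = -0.49417
t = -82.567 / sqrt(4.907) * -0.49417 = 18.419 s

18.419 s


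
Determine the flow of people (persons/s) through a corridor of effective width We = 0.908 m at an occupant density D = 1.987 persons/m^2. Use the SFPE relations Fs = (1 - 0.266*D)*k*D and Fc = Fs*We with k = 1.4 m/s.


1 - 0.266*D = 1 - 0.266*1.987 = 0.47146
Fs = 0.47146 * 1.4 * 1.987 = 1.3115 persons/(s*m)
Fc = 1.3115 * 0.908 = 1.1908 persons/s

1.1908 persons/s


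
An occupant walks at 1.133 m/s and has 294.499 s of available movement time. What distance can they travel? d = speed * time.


d = 1.133 * 294.499 = 333.67 m

333.67 m


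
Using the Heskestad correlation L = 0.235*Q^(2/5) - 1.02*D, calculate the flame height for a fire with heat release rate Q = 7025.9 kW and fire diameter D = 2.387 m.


Q^(2/5) = 34.569
0.235 * Q^(2/5) = 8.1236
1.02 * D = 2.4347
L = 5.6889 m

5.6889 m


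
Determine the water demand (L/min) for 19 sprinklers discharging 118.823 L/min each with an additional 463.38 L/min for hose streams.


Sprinkler demand = 19 * 118.823 = 2257.637 L/min
Total = 2257.637 + 463.38 = 2721.017 L/min

2721.017 L/min


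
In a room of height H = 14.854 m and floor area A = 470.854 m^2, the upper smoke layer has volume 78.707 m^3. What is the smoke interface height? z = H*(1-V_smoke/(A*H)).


V/(A*H) = 0.011253
1 - 0.011253 = 0.98875
z = 14.854 * 0.98875 = 14.687 m

14.687 m


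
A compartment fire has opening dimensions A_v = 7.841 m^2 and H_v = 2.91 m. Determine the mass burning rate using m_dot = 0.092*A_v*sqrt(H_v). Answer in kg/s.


sqrt(H_v) = 1.7059
m_dot = 0.092 * 7.841 * 1.7059 = 1.2306 kg/s

1.2306 kg/s


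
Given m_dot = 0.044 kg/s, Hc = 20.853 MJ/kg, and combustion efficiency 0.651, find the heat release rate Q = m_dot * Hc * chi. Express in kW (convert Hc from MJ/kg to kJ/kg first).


Hc = 20.853 MJ/kg = 20.853 * 1000 kJ/kg = 20853 kJ/kg
Q = 0.044 kg/s * 20853 kJ/kg * 0.651 = 597.31 kW

597.31 kW


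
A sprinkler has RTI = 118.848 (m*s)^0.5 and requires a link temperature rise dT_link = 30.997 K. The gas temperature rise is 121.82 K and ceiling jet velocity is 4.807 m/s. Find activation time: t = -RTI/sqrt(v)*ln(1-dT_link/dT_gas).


dT_link/dT_gas = 0.25445
ln(1 - 0.25445) = -0.29363
t = -118.848 / sqrt(4.807) * -0.29363 = 15.917 s

15.917 s


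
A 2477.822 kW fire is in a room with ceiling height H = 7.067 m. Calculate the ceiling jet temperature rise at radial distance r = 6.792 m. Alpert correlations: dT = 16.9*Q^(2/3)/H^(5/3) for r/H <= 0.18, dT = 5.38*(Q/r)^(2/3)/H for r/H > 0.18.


r/H = 6.792 / 7.067 = 0.96109
r/H > 0.18, so dT = 5.38*(Q/r)^(2/3)/H
Q/r = 364.81
(Q/r)^(2/3) = 51.056
dT = 5.38 * 51.056 / 7.067 = 38.868 K

38.868 K


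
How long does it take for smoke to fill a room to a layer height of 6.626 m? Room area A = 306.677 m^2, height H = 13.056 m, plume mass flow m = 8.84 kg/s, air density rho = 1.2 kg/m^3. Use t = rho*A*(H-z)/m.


H - z = 6.43 m
t = 1.2 * 306.677 * 6.43 / 8.84 = 267.68 s

267.68 s


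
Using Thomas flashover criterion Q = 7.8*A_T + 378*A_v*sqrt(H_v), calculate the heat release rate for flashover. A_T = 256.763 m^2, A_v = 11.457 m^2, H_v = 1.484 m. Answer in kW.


7.8*A_T = 2002.8
sqrt(H_v) = 1.2182
378*A_v*sqrt(H_v) = 5275.7
Q = 2002.8 + 5275.7 = 7278.4 kW

7278.4 kW


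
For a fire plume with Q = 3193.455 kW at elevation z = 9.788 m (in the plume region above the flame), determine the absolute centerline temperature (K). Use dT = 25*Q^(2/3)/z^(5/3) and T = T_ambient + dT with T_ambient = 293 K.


Q^(2/3) = 216.86
z^(5/3) = 44.787
dT = 25 * 216.86 / 44.787 = 121.05 K
T = 293 + 121.05 = 414.05 K

414.05 K


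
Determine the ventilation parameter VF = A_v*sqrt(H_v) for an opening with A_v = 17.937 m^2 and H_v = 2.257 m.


sqrt(H_v) = 1.5023
VF = 17.937 * 1.5023 = 26.947 m^(5/2)

26.947 m^(5/2)


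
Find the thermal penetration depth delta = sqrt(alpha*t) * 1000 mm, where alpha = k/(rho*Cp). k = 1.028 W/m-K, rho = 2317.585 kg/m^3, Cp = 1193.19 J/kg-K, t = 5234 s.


alpha = 1.028 / (2317.585 * 1193.19) = 3.7175e-07 m^2/s
alpha * t = 0.0019457
delta = sqrt(0.0019457) * 1000 = 44.110 mm

44.110 mm


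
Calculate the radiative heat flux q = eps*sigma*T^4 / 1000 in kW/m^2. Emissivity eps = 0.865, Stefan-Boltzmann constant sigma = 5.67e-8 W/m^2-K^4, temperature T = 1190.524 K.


T^4 = 2.0089e+12
q = 0.865 * 5.67e-8 * 2.0089e+12 / 1000 = 98.526 kW/m^2

98.526 kW/m^2


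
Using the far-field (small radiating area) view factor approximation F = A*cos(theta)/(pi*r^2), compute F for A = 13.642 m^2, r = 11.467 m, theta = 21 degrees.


cos(21 deg) = 0.93358
pi*r^2 = 413.09
F = 13.642 * 0.93358 / 413.09 = 0.030830

0.030830


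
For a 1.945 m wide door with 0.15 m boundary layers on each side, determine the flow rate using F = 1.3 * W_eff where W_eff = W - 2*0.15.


W_eff = 1.945 - 0.30 = 1.645 m
F = 1.3 * 1.645 = 2.1385 persons/s

2.1385 persons/s


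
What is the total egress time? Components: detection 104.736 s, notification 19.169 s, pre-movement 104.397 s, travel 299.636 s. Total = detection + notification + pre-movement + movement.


Total = 104.736 + 19.169 + 104.397 + 299.636 = 527.938 s

527.938 s


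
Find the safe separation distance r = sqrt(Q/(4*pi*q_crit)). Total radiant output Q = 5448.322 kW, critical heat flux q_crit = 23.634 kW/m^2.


4*pi*q_crit = 296.99
Q/(4*pi*q_crit) = 18.345
r = sqrt(18.345) = 4.2831 m

4.2831 m


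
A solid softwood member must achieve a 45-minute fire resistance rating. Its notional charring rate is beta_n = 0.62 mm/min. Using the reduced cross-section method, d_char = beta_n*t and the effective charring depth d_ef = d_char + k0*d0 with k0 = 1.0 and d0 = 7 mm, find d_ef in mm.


d_char = 0.62 * 45 = 27.9 mm
d_ef = 27.9 + 1.0*7 = 34.9 mm

34.9 mm


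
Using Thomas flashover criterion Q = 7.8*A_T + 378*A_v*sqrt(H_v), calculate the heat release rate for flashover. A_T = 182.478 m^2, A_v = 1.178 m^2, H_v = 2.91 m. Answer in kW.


7.8*A_T = 1423.3
sqrt(H_v) = 1.7059
378*A_v*sqrt(H_v) = 759.60
Q = 1423.3 + 759.60 = 2182.9 kW

2182.9 kW


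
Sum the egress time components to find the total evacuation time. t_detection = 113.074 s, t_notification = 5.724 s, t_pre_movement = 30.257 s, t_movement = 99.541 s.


Total = 113.074 + 5.724 + 30.257 + 99.541 = 248.596 s

248.596 s


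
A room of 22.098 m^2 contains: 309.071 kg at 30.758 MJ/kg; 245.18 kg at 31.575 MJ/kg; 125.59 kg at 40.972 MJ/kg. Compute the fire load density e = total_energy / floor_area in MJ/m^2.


Total energy = 309.071*30.758 + 245.18*31.575 + 125.59*40.972
= 9506.406 + 7741.559 + 5145.673
= 22393.64 MJ
e = 22393.64 / 22.098 = 1013.4 MJ/m^2

1013.4 MJ/m^2


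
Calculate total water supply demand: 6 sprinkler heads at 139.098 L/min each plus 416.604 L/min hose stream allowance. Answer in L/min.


Sprinkler demand = 6 * 139.098 = 834.588 L/min
Total = 834.588 + 416.604 = 1251.192 L/min

1251.192 L/min


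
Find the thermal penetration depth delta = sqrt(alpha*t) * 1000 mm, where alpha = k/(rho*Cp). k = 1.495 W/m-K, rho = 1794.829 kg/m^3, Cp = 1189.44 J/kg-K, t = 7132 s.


alpha = 1.495 / (1794.829 * 1189.44) = 7.0029e-07 m^2/s
alpha * t = 0.0049944
delta = sqrt(0.0049944) * 1000 = 70.671 mm

70.671 mm


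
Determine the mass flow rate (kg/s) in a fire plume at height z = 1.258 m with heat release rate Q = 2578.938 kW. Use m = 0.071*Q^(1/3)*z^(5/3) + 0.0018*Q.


Q^(1/3) = 13.713
z^(5/3) = 1.4660
First term = 0.071 * 13.713 * 1.4660 = 1.4274
Second term = 0.0018 * 2578.938 = 4.6421
m = 6.0695 kg/s

6.0695 kg/s


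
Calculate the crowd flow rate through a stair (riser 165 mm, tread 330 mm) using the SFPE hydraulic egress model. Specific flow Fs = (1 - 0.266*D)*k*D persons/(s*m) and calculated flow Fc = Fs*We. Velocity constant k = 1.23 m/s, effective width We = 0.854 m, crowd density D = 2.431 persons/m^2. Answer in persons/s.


1 - 0.266*D = 1 - 0.266*2.431 = 0.35335
Fs = 0.35335 * 1.23 * 2.431 = 1.0566 persons/(s*m)
Fc = 1.0566 * 0.854 = 0.90231 persons/s

0.90231 persons/s


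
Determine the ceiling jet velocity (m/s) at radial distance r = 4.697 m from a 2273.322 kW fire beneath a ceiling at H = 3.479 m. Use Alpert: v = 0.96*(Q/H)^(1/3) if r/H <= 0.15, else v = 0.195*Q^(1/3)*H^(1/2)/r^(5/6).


r/H = 4.697 / 3.479 = 1.3501
r/H > 0.15, so v = 0.195*Q^(1/3)*H^(1/2)/r^(5/6)
Q^(1/3) = 13.149
H^(1/2) = 1.8652
r^(5/6) = 3.6295
v = 0.195 * 13.149 * 1.8652 / 3.6295 = 1.3176 m/s

1.3176 m/s


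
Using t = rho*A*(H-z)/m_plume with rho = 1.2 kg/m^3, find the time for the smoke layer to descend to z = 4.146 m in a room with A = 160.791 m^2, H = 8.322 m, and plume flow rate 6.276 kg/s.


H - z = 4.176 m
t = 1.2 * 160.791 * 4.176 / 6.276 = 128.39 s

128.39 s


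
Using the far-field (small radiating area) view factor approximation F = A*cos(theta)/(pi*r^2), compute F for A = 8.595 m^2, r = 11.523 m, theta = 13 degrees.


cos(13 deg) = 0.97437
pi*r^2 = 417.14
F = 8.595 * 0.97437 / 417.14 = 0.020077

0.020077


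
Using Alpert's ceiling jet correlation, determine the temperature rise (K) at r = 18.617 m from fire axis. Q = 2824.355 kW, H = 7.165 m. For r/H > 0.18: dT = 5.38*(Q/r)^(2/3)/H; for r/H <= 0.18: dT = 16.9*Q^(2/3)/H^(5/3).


r/H = 18.617 / 7.165 = 2.5983
r/H > 0.18, so dT = 5.38*(Q/r)^(2/3)/H
Q/r = 151.71
(Q/r)^(2/3) = 28.445
dT = 5.38 * 28.445 / 7.165 = 21.359 K

21.359 K


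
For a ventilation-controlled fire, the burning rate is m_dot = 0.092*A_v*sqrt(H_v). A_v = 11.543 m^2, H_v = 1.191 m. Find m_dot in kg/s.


sqrt(H_v) = 1.0913
m_dot = 0.092 * 11.543 * 1.0913 = 1.1589 kg/s

1.1589 kg/s


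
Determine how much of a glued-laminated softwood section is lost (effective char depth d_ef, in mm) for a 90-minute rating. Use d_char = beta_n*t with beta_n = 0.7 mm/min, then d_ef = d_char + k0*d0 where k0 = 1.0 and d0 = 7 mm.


d_char = 0.7 * 90 = 63 mm
d_ef = 63 + 1.0*7 = 70 mm

70 mm


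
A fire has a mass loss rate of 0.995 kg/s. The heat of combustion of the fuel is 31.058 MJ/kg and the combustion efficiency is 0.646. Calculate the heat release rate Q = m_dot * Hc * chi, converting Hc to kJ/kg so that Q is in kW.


Hc = 31.058 MJ/kg = 31.058 * 1000 kJ/kg = 31058 kJ/kg
Q = 0.995 kg/s * 31058 kJ/kg * 0.646 = 19963 kW

19963 kW


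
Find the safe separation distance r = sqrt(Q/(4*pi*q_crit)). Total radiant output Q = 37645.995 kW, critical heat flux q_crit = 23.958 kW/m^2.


4*pi*q_crit = 301.07
Q/(4*pi*q_crit) = 125.04
r = sqrt(125.04) = 11.182 m

11.182 m


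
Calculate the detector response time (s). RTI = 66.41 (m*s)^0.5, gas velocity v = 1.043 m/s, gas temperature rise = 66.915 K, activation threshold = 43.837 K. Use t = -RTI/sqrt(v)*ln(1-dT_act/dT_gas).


dT_act/dT_gas = 0.65511
ln(1 - 0.65511) = -1.0645
t = -66.41 / sqrt(1.043) * -1.0645 = 69.224 s

69.224 s


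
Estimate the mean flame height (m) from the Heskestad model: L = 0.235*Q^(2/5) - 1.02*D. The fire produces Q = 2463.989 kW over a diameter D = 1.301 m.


Q^(2/5) = 22.733
0.235 * Q^(2/5) = 5.3422
1.02 * D = 1.3270
L = 4.0152 m

4.0152 m


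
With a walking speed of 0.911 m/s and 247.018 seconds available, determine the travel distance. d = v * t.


d = 0.911 * 247.018 = 225.03 m

225.03 m


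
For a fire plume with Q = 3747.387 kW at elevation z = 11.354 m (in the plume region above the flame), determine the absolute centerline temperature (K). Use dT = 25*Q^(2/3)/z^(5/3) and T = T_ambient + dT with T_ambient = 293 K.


Q^(2/3) = 241.26
z^(5/3) = 57.356
dT = 25 * 241.26 / 57.356 = 105.16 K
T = 293 + 105.16 = 398.16 K

398.16 K


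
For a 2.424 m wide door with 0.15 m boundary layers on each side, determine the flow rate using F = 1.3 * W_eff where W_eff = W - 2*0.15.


W_eff = 2.424 - 0.30 = 2.124 m
F = 1.3 * 2.124 = 2.7612 persons/s

2.7612 persons/s


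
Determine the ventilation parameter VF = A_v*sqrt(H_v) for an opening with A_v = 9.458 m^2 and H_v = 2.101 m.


sqrt(H_v) = 1.4495
VF = 9.458 * 1.4495 = 13.709 m^(5/2)

13.709 m^(5/2)


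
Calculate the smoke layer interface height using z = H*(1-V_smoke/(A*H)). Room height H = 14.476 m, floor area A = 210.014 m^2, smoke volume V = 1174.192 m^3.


V/(A*H) = 0.38623
1 - 0.38623 = 0.61377
z = 14.476 * 0.61377 = 8.8850 m

8.8850 m


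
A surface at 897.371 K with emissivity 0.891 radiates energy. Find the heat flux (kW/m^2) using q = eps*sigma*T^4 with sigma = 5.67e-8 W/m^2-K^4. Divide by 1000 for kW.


T^4 = 6.4847e+11
q = 0.891 * 5.67e-8 * 6.4847e+11 / 1000 = 32.760 kW/m^2

32.760 kW/m^2


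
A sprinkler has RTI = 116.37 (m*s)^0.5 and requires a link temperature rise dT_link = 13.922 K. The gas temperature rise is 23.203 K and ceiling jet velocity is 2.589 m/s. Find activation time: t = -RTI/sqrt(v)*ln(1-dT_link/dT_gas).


dT_link/dT_gas = 0.60001
ln(1 - 0.60001) = -0.91631
t = -116.37 / sqrt(2.589) * -0.91631 = 66.270 s

66.270 s


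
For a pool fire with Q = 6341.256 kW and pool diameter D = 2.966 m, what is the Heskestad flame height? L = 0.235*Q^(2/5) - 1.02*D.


Q^(2/5) = 33.180
0.235 * Q^(2/5) = 7.7972
1.02 * D = 3.0253
L = 4.7719 m

4.7719 m


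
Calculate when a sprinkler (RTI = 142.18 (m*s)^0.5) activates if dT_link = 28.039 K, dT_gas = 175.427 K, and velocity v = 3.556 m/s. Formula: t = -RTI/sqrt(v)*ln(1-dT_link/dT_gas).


dT_link/dT_gas = 0.15983
ln(1 - 0.15983) = -0.17415
t = -142.18 / sqrt(3.556) * -0.17415 = 13.131 s

13.131 s


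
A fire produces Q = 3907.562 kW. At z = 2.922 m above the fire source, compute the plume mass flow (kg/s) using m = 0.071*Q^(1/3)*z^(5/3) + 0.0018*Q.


Q^(1/3) = 15.751
z^(5/3) = 5.9722
First term = 0.071 * 15.751 * 5.9722 = 6.6787
Second term = 0.0018 * 3907.562 = 7.0336
m = 13.712 kg/s

13.712 kg/s


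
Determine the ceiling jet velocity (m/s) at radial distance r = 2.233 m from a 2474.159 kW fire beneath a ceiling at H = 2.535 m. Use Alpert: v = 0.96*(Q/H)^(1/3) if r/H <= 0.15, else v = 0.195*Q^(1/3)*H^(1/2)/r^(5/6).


r/H = 2.233 / 2.535 = 0.88087
r/H > 0.15, so v = 0.195*Q^(1/3)*H^(1/2)/r^(5/6)
Q^(1/3) = 13.525
H^(1/2) = 1.5922
r^(5/6) = 1.9532
v = 0.195 * 13.525 * 1.5922 / 1.9532 = 2.1499 m/s

2.1499 m/s


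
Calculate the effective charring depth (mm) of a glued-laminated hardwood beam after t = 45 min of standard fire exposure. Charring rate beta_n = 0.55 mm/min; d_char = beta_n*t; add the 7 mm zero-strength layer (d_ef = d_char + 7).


d_char = 0.55 * 45 = 24.75 mm
d_ef = 24.75 + 1.0*7 = 31.75 mm

31.75 mm


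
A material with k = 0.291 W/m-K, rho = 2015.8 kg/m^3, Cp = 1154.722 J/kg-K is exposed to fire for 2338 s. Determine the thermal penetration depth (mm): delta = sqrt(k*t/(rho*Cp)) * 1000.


alpha = 0.291 / (2015.8 * 1154.722) = 1.2502e-07 m^2/s
alpha * t = 0.00029229
delta = sqrt(0.00029229) * 1000 = 17.096 mm

17.096 mm


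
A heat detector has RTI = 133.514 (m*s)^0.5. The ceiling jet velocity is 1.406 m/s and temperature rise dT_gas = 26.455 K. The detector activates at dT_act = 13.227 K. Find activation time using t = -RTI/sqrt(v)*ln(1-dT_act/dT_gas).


dT_act/dT_gas = 0.49998
ln(1 - 0.49998) = -0.69311
t = -133.514 / sqrt(1.406) * -0.69311 = 78.043 s

78.043 s


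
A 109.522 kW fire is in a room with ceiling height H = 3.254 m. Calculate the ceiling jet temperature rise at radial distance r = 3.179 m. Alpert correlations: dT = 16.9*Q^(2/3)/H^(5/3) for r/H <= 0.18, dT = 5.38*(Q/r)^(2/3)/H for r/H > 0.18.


r/H = 3.179 / 3.254 = 0.97695
r/H > 0.18, so dT = 5.38*(Q/r)^(2/3)/H
Q/r = 34.452
(Q/r)^(2/3) = 10.588
dT = 5.38 * 10.588 / 3.254 = 17.505 K

17.505 K


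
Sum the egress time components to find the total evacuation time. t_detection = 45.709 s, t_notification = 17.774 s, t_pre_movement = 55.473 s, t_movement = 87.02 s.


Total = 45.709 + 17.774 + 55.473 + 87.02 = 205.976 s

205.976 s


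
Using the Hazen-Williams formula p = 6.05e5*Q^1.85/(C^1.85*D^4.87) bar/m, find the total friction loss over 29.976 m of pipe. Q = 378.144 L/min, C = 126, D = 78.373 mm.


Q^1.85 = 58704
C^1.85 = 7685.7
D^4.87 = 1.6772e+09
p/m = 0.0027551 bar/m
p_total = 0.0027551 * 29.976 = 0.082588 bar

0.082588 bar


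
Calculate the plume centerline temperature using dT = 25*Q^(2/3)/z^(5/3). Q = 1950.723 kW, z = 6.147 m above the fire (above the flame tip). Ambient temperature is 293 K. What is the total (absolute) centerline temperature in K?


Q^(2/3) = 156.12
z^(5/3) = 20.627
dT = 25 * 156.12 / 20.627 = 189.22 K
T = 293 + 189.22 = 482.22 K

482.22 K


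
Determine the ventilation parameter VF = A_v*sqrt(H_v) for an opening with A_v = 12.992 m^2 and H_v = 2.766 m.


sqrt(H_v) = 1.6631
VF = 12.992 * 1.6631 = 21.607 m^(5/2)

21.607 m^(5/2)


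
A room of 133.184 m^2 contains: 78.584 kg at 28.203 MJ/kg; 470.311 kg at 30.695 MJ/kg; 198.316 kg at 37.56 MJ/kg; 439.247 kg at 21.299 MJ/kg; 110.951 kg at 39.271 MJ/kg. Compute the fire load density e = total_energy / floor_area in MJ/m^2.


Total energy = 78.584*28.203 + 470.311*30.695 + 198.316*37.56 + 439.247*21.299 + 110.951*39.271
= 2216.305 + 14436.20 + 7448.749 + 9355.522 + 4357.157
= 37813.93 MJ
e = 37813.93 / 133.184 = 283.92 MJ/m^2

283.92 MJ/m^2


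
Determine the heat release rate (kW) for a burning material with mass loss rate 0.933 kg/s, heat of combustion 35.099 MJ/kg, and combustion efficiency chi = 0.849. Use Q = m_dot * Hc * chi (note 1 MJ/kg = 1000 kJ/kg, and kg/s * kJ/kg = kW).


Hc = 35.099 MJ/kg = 35.099 * 1000 kJ/kg = 35099 kJ/kg
Q = 0.933 kg/s * 35099 kJ/kg * 0.849 = 27803 kW

27803 kW


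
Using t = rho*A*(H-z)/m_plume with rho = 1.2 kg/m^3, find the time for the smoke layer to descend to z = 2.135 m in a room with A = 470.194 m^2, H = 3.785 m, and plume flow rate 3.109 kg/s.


H - z = 1.65 m
t = 1.2 * 470.194 * 1.65 / 3.109 = 299.45 s

299.45 s


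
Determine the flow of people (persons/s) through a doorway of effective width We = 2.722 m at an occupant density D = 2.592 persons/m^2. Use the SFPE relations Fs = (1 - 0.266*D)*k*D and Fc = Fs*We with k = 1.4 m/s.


1 - 0.266*D = 1 - 0.266*2.592 = 0.31053
Fs = 0.31053 * 1.4 * 2.592 = 1.1268 persons/(s*m)
Fc = 1.1268 * 2.722 = 3.0673 persons/s

3.0673 persons/s


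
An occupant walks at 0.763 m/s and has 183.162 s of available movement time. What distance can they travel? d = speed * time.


d = 0.763 * 183.162 = 139.75 m

139.75 m


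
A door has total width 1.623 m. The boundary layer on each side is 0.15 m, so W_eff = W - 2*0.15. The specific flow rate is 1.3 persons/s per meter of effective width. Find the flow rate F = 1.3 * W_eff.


W_eff = 1.623 - 0.30 = 1.323 m
F = 1.3 * 1.323 = 1.7199 persons/s

1.7199 persons/s


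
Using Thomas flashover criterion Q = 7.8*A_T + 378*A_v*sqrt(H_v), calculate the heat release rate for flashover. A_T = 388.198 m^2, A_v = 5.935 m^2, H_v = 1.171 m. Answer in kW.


7.8*A_T = 3027.9
sqrt(H_v) = 1.0821
378*A_v*sqrt(H_v) = 2427.7
Q = 3027.9 + 2427.7 = 5455.6 kW

5455.6 kW


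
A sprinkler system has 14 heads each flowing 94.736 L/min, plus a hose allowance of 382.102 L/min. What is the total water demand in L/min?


Sprinkler demand = 14 * 94.736 = 1326.304 L/min
Total = 1326.304 + 382.102 = 1708.406 L/min

1708.406 L/min


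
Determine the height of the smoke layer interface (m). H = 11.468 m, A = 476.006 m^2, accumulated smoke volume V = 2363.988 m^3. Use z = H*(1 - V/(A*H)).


V/(A*H) = 0.43306
1 - 0.43306 = 0.56694
z = 11.468 * 0.56694 = 6.5017 m

6.5017 m


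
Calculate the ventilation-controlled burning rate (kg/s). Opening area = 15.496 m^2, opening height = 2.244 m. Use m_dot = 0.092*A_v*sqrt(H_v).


sqrt(H_v) = 1.4980
m_dot = 0.092 * 15.496 * 1.4980 = 2.1356 kg/s

2.1356 kg/s


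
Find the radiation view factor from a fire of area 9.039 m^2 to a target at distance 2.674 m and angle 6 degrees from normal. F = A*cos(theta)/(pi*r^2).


cos(6 deg) = 0.99452
pi*r^2 = 22.463
F = 9.039 * 0.99452 / 22.463 = 0.40019

0.40019


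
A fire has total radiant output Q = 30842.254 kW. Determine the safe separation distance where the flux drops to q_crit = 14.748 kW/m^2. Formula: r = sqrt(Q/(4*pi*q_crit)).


4*pi*q_crit = 185.33
Q/(4*pi*q_crit) = 166.42
r = sqrt(166.42) = 12.900 m

12.900 m


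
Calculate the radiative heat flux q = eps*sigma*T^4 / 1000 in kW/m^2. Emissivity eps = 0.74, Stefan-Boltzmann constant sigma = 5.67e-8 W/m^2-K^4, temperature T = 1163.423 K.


T^4 = 1.8321e+12
q = 0.74 * 5.67e-8 * 1.8321e+12 / 1000 = 76.872 kW/m^2

76.872 kW/m^2


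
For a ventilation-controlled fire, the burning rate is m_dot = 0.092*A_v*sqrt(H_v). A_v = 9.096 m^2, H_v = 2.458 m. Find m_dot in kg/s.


sqrt(H_v) = 1.5678
m_dot = 0.092 * 9.096 * 1.5678 = 1.3120 kg/s

1.3120 kg/s


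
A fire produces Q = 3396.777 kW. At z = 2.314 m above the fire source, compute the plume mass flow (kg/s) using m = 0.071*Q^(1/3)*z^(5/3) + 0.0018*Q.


Q^(1/3) = 15.032
z^(5/3) = 4.0483
First term = 0.071 * 15.032 * 4.0483 = 4.3207
Second term = 0.0018 * 3396.777 = 6.1142
m = 10.435 kg/s

10.435 kg/s


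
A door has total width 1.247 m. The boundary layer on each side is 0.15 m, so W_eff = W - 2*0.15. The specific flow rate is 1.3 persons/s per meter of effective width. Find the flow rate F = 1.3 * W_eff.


W_eff = 1.247 - 0.30 = 0.947 m
F = 1.3 * 0.947 = 1.2311 persons/s

1.2311 persons/s


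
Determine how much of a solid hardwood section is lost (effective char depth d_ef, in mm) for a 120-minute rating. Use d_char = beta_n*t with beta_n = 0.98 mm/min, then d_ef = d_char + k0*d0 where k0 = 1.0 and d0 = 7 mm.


d_char = 0.98 * 120 = 117.6 mm
d_ef = 117.6 + 1.0*7 = 124.6 mm

124.6 mm


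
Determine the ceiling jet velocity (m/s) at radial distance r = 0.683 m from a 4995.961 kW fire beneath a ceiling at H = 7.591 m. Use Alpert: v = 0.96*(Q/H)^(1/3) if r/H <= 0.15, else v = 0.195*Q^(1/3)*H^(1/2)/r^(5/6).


r/H = 0.683 / 7.591 = 0.089975
r/H <= 0.15, so v = 0.96*(Q/H)^(1/3)
Q/H = 658.14
(Q/H)^(1/3) = 8.6984
v = 0.96 * 8.6984 = 8.3505 m/s

8.3505 m/s


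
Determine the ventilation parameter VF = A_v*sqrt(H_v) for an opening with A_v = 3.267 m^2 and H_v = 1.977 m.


sqrt(H_v) = 1.4061
VF = 3.267 * 1.4061 = 4.5936 m^(5/2)

4.5936 m^(5/2)


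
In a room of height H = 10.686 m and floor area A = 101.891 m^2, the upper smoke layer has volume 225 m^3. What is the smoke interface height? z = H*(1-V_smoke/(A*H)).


V/(A*H) = 0.20665
1 - 0.20665 = 0.79335
z = 10.686 * 0.79335 = 8.4778 m

8.4778 m


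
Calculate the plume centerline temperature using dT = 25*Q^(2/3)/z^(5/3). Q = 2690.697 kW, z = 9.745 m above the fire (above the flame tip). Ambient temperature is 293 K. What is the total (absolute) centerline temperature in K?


Q^(2/3) = 193.45
z^(5/3) = 44.460
dT = 25 * 193.45 / 44.460 = 108.78 K
T = 293 + 108.78 = 401.78 K

401.78 K


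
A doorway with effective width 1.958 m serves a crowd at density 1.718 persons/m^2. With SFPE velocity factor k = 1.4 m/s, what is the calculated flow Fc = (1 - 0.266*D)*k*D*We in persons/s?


1 - 0.266*D = 1 - 0.266*1.718 = 0.54301
Fs = 0.54301 * 1.4 * 1.718 = 1.3061 persons/(s*m)
Fc = 1.3061 * 1.958 = 2.5573 persons/s

2.5573 persons/s


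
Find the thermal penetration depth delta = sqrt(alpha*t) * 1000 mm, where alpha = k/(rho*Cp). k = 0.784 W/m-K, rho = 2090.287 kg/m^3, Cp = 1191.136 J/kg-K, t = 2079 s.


alpha = 0.784 / (2090.287 * 1191.136) = 3.1488e-07 m^2/s
alpha * t = 0.00065464
delta = sqrt(0.00065464) * 1000 = 25.586 mm

25.586 mm


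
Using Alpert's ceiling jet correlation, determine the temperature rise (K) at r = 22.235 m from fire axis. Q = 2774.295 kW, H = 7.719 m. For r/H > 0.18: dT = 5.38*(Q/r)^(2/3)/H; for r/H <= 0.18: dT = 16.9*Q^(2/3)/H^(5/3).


r/H = 22.235 / 7.719 = 2.8806
r/H > 0.18, so dT = 5.38*(Q/r)^(2/3)/H
Q/r = 124.77
(Q/r)^(2/3) = 24.970
dT = 5.38 * 24.970 / 7.719 = 17.403 K

17.403 K


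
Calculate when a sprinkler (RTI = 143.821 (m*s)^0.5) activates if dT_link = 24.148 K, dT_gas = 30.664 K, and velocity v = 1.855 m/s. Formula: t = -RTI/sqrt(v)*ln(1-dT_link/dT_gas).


dT_link/dT_gas = 0.78750
ln(1 - 0.78750) = -1.5488
t = -143.821 / sqrt(1.855) * -1.5488 = 163.55 s

163.55 s


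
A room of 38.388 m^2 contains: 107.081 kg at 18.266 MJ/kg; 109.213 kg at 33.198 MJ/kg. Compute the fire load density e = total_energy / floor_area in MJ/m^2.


Total energy = 107.081*18.266 + 109.213*33.198
= 1955.942 + 3625.653
= 5581.595 MJ
e = 5581.595 / 38.388 = 145.40 MJ/m^2

145.40 MJ/m^2


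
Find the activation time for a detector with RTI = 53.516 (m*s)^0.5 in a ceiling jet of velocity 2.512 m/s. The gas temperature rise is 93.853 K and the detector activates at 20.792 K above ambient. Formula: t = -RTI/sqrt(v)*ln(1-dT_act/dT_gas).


dT_act/dT_gas = 0.22154
ln(1 - 0.22154) = -0.25044
t = -53.516 / sqrt(2.512) * -0.25044 = 8.4561 s

8.4561 s


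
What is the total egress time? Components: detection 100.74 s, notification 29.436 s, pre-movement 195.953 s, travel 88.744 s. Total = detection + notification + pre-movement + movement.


Total = 100.74 + 29.436 + 195.953 + 88.744 = 414.873 s

414.873 s


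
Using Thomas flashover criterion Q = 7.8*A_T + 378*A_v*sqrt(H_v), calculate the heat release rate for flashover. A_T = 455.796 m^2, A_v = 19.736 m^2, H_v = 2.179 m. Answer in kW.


7.8*A_T = 3555.2
sqrt(H_v) = 1.4761
378*A_v*sqrt(H_v) = 11012
Q = 3555.2 + 11012 = 14568 kW

14568 kW


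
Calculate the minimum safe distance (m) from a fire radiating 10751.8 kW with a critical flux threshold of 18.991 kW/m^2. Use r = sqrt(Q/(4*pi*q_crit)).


4*pi*q_crit = 238.65
Q/(4*pi*q_crit) = 45.053
r = sqrt(45.053) = 6.7122 m

6.7122 m


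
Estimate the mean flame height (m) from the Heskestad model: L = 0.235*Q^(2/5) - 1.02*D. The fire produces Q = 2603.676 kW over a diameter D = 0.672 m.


Q^(2/5) = 23.240
0.235 * Q^(2/5) = 5.4614
1.02 * D = 0.68544
L = 4.7759 m

4.7759 m


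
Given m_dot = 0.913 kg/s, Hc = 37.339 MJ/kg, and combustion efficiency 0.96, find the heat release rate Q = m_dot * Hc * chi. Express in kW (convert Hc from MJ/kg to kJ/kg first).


Hc = 37.339 MJ/kg = 37.339 * 1000 kJ/kg = 37339 kJ/kg
Q = 0.913 kg/s * 37339 kJ/kg * 0.96 = 32727 kW

32727 kW


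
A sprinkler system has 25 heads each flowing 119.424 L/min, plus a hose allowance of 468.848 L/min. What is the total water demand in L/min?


Sprinkler demand = 25 * 119.424 = 2985.6 L/min
Total = 2985.6 + 468.848 = 3454.448 L/min

3454.448 L/min


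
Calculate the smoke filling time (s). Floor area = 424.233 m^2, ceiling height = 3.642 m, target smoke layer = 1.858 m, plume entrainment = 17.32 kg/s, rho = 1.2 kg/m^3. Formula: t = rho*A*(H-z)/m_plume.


H - z = 1.784 m
t = 1.2 * 424.233 * 1.784 / 17.32 = 52.436 s

52.436 s


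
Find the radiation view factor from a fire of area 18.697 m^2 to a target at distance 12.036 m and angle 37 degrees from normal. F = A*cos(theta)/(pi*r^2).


cos(37 deg) = 0.79864
pi*r^2 = 455.11
F = 18.697 * 0.79864 / 455.11 = 0.032810

0.032810


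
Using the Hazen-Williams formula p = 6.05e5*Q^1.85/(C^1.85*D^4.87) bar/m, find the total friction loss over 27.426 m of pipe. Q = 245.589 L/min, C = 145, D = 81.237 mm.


Q^1.85 = 26417
C^1.85 = 9966.2
D^4.87 = 1.9976e+09
p/m = 0.00080280 bar/m
p_total = 0.00080280 * 27.426 = 0.022018 bar

0.022018 bar


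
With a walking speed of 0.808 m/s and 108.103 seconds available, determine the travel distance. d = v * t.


d = 0.808 * 108.103 = 87.347 m

87.347 m


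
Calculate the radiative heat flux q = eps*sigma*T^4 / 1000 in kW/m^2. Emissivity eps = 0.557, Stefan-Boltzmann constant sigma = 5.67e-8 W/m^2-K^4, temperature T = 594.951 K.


T^4 = 1.2529e+11
q = 0.557 * 5.67e-8 * 1.2529e+11 / 1000 = 3.9570 kW/m^2

3.9570 kW/m^2


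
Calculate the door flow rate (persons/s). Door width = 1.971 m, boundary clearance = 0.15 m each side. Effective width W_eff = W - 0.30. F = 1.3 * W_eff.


W_eff = 1.971 - 0.30 = 1.671 m
F = 1.3 * 1.671 = 2.1723 persons/s

2.1723 persons/s


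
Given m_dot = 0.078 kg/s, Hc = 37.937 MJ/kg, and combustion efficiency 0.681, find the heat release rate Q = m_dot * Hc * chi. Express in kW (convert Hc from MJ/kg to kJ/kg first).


Hc = 37.937 MJ/kg = 37.937 * 1000 kJ/kg = 37937 kJ/kg
Q = 0.078 kg/s * 37937 kJ/kg * 0.681 = 2015.1 kW

2015.1 kW


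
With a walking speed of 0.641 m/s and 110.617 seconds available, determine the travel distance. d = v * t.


d = 0.641 * 110.617 = 70.905 m

70.905 m


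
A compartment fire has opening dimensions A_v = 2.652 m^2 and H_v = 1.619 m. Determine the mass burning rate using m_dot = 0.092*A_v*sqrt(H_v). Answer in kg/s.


sqrt(H_v) = 1.2724
m_dot = 0.092 * 2.652 * 1.2724 = 0.31045 kg/s

0.31045 kg/s


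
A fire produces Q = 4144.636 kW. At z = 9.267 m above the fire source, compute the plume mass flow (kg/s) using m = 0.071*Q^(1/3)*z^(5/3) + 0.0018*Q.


Q^(1/3) = 16.063
z^(5/3) = 40.885
First term = 0.071 * 16.063 * 40.885 = 46.629
Second term = 0.0018 * 4144.636 = 7.4603
m = 54.089 kg/s

54.089 kg/s


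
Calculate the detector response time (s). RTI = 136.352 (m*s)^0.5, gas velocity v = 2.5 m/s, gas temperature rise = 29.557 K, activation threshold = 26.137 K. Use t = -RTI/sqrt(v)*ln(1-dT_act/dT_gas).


dT_act/dT_gas = 0.88429
ln(1 - 0.88429) = -2.1567
t = -136.352 / sqrt(2.5) * -2.1567 = 185.98 s

185.98 s
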